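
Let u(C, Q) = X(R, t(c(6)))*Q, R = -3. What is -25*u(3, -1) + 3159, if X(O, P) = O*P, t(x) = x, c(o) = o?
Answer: 2709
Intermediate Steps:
u(C, Q) = -18*Q (u(C, Q) = (-3*6)*Q = -18*Q)
-25*u(3, -1) + 3159 = -(-450)*(-1) + 3159 = -25*18 + 3159 = -450 + 3159 = 2709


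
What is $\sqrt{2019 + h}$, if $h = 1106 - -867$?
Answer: $2 \sqrt{998} \approx 63.182$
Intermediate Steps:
$h = 1973$ ($h = 1106 + 867 = 1973$)
$\sqrt{2019 + h} = \sqrt{2019 + 1973} = \sqrt{3992} = 2 \sqrt{998}$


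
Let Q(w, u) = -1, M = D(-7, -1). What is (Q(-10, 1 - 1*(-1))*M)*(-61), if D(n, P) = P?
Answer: -61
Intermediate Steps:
M = -1
(Q(-10, 1 - 1*(-1))*M)*(-61) = -1*(-1)*(-61) = 1*(-61) = -61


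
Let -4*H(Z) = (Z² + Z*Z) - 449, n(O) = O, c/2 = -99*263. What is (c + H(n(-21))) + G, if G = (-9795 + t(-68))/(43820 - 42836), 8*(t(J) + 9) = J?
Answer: -102714293/1968 ≈ -52192.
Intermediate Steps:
t(J) = -9 + J/8
c = -52074 (c = 2*(-99*263) = 2*(-26037) = -52074)
G = -19625/1968 (G = (-9795 + (-9 + (⅛)*(-68)))/(43820 - 42836) = (-9795 + (-9 - 17/2))/984 = (-9795 - 35/2)*(1/984) = -19625/2*1/984 = -19625/1968 ≈ -9.9720)
H(Z) = 449/4 - Z²/2 (H(Z) = -((Z² + Z*Z) - 449)/4 = -((Z² + Z²) - 449)/4 = -(2*Z² - 449)/4 = -(-449 + 2*Z²)/4 = 449/4 - Z²/2)
(c + H(n(-21))) + G = (-52074 + (449/4 - ½*(-21)²)) - 19625/1968 = (-52074 + (449/4 - ½*441)) - 19625/1968 = (-52074 + (449/4 - 441/2)) - 19625/1968 = (-52074 - 433/4) - 19625/1968 = -208729/4 - 19625/1968 = -102714293/1968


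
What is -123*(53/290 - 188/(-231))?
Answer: -2737283/22330 ≈ -122.58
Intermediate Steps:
-123*(53/290 - 188/(-231)) = -123*(53*(1/290) - 188*(-1/231)) = -123*(53/290 + 188/231) = -123*66763/66990 = -2737283/22330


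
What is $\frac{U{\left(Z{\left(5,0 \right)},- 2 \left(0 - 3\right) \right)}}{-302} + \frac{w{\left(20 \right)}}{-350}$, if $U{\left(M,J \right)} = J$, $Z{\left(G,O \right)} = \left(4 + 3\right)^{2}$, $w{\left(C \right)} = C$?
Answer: $- \frac{407}{5285} \approx -0.07701$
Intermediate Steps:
$Z{\left(G,O \right)} = 49$ ($Z{\left(G,O \right)} = 7^{2} = 49$)
$\frac{U{\left(Z{\left(5,0 \right)},- 2 \left(0 - 3\right) \right)}}{-302} + \frac{w{\left(20 \right)}}{-350} = \frac{\left(-2\right) \left(0 - 3\right)}{-302} + \frac{20}{-350} = \left(-2\right) \left(-3\right) \left(- \frac{1}{302}\right) + 20 \left(- \frac{1}{350}\right) = 6 \left(- \frac{1}{302}\right) - \frac{2}{35} = - \frac{3}{151} - \frac{2}{35} = - \frac{407}{5285}$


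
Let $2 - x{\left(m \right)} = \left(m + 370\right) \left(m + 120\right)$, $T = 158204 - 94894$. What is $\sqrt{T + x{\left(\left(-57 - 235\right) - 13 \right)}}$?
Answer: $\sqrt{75337} \approx 274.48$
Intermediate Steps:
$T = 63310$
$x{\left(m \right)} = 2 - \left(120 + m\right) \left(370 + m\right)$ ($x{\left(m \right)} = 2 - \left(m + 370\right) \left(m + 120\right) = 2 - \left(370 + m\right) \left(120 + m\right) = 2 - \left(120 + m\right) \left(370 + m\right)$)
$\sqrt{T + x{\left(\left(-57 - 235\right) - 13 \right)}} = \sqrt{63310 - \left(44398 + \left(\left(-57 - 235\right) - 13\right)^{2} + 490 \left(\left(-57 - 235\right) - 13\right)\right)} = \sqrt{63310 - \left(44398 + \left(-292 - 13\right)^{2} + 490 \left(-292 - 13\right)\right)} = \sqrt{63310 - -12027} = \sqrt{63310 + 12027} = \sqrt{75337}$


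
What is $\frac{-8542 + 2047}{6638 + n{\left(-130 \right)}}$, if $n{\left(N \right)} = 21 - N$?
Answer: $- \frac{2165}{2263} \approx -0.95669$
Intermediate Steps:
$\frac{-8542 + 2047}{6638 + n{\left(-130 \right)}} = \frac{-8542 + 2047}{6638 + \left(21 - -130\right)} = - \frac{6495}{6638 + \left(21 + 130\right)} = - \frac{6495}{6638 + 151} = - \frac{6495}{6789} = \left(-6495\right) \frac{1}{6789} = - \frac{2165}{2263}$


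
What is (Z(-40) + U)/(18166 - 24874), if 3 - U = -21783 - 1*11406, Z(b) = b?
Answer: -8288/1677 ≈ -4.9422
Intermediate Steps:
U = 33192 (U = 3 - (-21783 - 1*11406) = 3 - (-21783 - 11406) = 3 - 1*(-33189) = 3 + 33189 = 33192)
(Z(-40) + U)/(18166 - 24874) = (-40 + 33192)/(18166 - 24874) = 33152/(-6708) = 33152*(-1/6708) = -8288/1677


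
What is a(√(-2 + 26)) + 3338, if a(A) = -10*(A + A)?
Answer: 3338 - 40*√6 ≈ 3240.0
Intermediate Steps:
a(A) = -20*A
a(√(-2 + 26)) + 3338 = -20*√(-2 + 26) + 3338 = -40*√6 + 3338 = 3338 - 40*√6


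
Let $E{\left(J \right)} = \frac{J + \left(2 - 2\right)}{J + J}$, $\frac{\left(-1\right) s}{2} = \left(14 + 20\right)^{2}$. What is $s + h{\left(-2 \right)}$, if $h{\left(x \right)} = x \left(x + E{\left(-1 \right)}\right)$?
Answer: $-2309$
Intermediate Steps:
$s = -2312$ ($s = - 2 \left(14 + 20\right)^{2} = - 2 \cdot 34^{2} = \left(-2\right) 1156 = -2312$)
$E{\left(J \right)} = \frac{1}{2}$ ($E{\left(J \right)} = \frac{J + \left(2 - 2\right)}{2 J} = \left(J + 0\right) \frac{1}{2 J} = J \frac{1}{2 J} = \frac{1}{2}$)
$h{\left(x \right)} = x \left(\frac{1}{2} + x\right)$ ($h{\left(x \right)} = x \left(x + \frac{1}{2}\right) = x \left(\frac{1}{2} + x\right)$)
$s + h{\left(-2 \right)} = -2312 - 2 \left(\frac{1}{2} - 2\right) = -2312 - -3 = -2312 + 3 = -2309$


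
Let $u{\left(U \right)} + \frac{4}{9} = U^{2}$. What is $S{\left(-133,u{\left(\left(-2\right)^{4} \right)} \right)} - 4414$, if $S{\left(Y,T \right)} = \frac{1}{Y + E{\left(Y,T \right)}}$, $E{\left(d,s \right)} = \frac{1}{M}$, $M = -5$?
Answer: $- \frac{2939729}{666} \approx -4414.0$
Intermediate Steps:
$E{\left(d,s \right)} = - \frac{1}{5}$ ($E{\left(d,s \right)} = \frac{1}{-5} = - \frac{1}{5}$)
$u{\left(U \right)} = - \frac{4}{9} + U^{2}$
$S{\left(Y,T \right)} = \frac{1}{- \frac{1}{5} + Y}$ ($S{\left(Y,T \right)} = \frac{1}{Y - \frac{1}{5}} = \frac{1}{- \frac{1}{5} + Y}$)
$S{\left(-133,u{\left(\left(-2\right)^{4} \right)} \right)} - 4414 = \frac{5}{-1 + 5 \left(-133\right)} - 4414 = \frac{5}{-1 - 665} - 4414 = \frac{5}{-666} - 4414 = 5 \left(- \frac{1}{666}\right) - 4414 = - \frac{5}{666} - 4414 = - \frac{2939729}{666}$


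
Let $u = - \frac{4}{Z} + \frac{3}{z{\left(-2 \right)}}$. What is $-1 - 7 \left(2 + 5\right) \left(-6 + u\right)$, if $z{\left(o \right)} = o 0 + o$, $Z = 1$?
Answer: $\frac{1125}{2} \approx 562.5$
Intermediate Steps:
$z{\left(o \right)} = o$ ($z{\left(o \right)} = 0 + o = o$)
$u = - \frac{11}{2}$ ($u = - \frac{4}{1} + \frac{3}{-2} = \left(-4\right) 1 + 3 \left(- \frac{1}{2}\right) = -4 - \frac{3}{2} = - \frac{11}{2} \approx -5.5$)
$-1 - 7 \left(2 + 5\right) \left(-6 + u\right) = -1 - 7 \left(2 + 5\right) \left(-6 - \frac{11}{2}\right) = -1 - 7 \cdot 7 \left(- \frac{23}{2}\right) = -1 - - \frac{1127}{2} = -1 + \frac{1127}{2} = \frac{1125}{2}$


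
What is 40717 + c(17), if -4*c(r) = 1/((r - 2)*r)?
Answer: 41531339/1020 ≈ 40717.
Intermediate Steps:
c(r) = -1/(4*r*(-2 + r)) (c(r) = -1/(r*(r - 2))/4 = -1/(r*(-2 + r))/4 = -1/(4*r*(-2 + r)))
40717 + c(17) = 40717 - ¼/(17*(-2 + 17)) = 40717 - ¼*1/17/15 = 40717 - ¼*1/17*1/15 = 40717 - 1/1020 = 41531339/1020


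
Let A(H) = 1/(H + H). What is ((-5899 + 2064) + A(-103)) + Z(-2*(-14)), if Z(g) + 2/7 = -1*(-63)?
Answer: -5439643/1442 ≈ -3772.3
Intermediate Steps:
A(H) = 1/(2*H)
Z(g) = 439/7 (Z(g) = -2/7 - 1*(-63) = -2/7 + 63 = 439/7)
((-5899 + 2064) + A(-103)) + Z(-2*(-14)) = ((-5899 + 2064) + (½)/(-103)) + 439/7 = (-3835 + (½)*(-1/103)) + 439/7 = (-3835 - 1/206) + 439/7 = -790011/206 + 439/7 = -5439643/1442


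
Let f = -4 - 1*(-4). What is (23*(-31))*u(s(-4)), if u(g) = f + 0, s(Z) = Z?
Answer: 0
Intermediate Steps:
f = 0 (f = -4 + 4 = 0)
u(g) = 0 (u(g) = 0 + 0 = 0)
(23*(-31))*u(s(-4)) = (23*(-31))*0 = -713*0 = 0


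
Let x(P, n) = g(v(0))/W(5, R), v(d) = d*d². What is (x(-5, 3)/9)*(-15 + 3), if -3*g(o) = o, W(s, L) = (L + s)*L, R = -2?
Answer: 0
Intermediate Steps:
W(s, L) = L*(L + s)
v(d) = d³
g(o) = -o/3
x(P, n) = 0 (x(P, n) = (-⅓*0³)/((-2*(-2 + 5))) = (-⅓*0)/((-2*3)) = 0/(-6) = 0*(-⅙) = 0)
(x(-5, 3)/9)*(-15 + 3) = (0/9)*(-15 + 3) = (0*(⅑))*(-12) = 0*(-12) = 0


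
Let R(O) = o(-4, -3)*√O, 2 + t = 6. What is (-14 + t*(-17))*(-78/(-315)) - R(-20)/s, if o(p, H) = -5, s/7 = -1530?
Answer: -2132/105 - I*√5/1071 ≈ -20.305 - 0.0020878*I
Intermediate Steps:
t = 4 (t = -2 + 6 = 4)
s = -10710 (s = 7*(-1530) = -10710)
R(O) = -5*√O
(-14 + t*(-17))*(-78/(-315)) - R(-20)/s = (-14 + 4*(-17))*(-78/(-315)) - (-10*I*√5)/(-10710) = (-14 - 68)*(-78*(-1/315)) - (-10*I*√5)*(-1)/10710 = -82*26/105 - (-10*I*√5)*(-1)/10710 = -2132/105 - I*√5/1071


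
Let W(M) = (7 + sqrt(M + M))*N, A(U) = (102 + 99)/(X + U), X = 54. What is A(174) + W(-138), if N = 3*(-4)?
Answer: -6317/76 - 24*I*sqrt(69) ≈ -83.118 - 199.36*I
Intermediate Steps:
N = -12
A(U) = 201/(54 + U) (A(U) = (102 + 99)/(54 + U) = 201/(54 + U))
W(M) = -84 - 12*sqrt(2)*sqrt(M) (W(M) = (7 + sqrt(M + M))*(-12) = (7 + sqrt(2*M))*(-12) = (7 + sqrt(2)*sqrt(M))*(-12) = -84 - 12*sqrt(2)*sqrt(M))
A(174) + W(-138) = 201/(54 + 174) + (-84 - 12*sqrt(2)*sqrt(-138)) = 201/228 + (-84 - 12*sqrt(2)*I*sqrt(138)) = 201*(1/228) + (-84 - 24*I*sqrt(69)) = 67/76 + (-84 - 24*I*sqrt(69)) = -6317/76 - 24*I*sqrt(69)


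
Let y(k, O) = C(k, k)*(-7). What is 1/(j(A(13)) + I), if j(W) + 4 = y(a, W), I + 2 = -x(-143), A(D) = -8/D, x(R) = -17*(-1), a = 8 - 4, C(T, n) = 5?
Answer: -1/58 ≈ -0.017241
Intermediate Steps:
a = 4
x(R) = 17
I = -19 (I = -2 - 1*17 = -2 - 17 = -19)
y(k, O) = -35 (y(k, O) = 5*(-7) = -35)
j(W) = -39 (j(W) = -4 - 35 = -39)
1/(j(A(13)) + I) = 1/(-39 - 19) = 1/(-58) = -1/58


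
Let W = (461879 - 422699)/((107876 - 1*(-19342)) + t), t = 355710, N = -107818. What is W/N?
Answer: -3265/4339027592 ≈ -7.5247e-7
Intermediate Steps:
W = 3265/40244 (W = (461879 - 422699)/((107876 - 1*(-19342)) + 355710) = 39180/((107876 + 19342) + 355710) = 39180/(127218 + 355710) = 39180/482928 = 39180*(1/482928) = 3265/40244 ≈ 0.081130)
W/N = (3265/40244)/(-107818) = (3265/40244)*(-1/107818) = -3265/4339027592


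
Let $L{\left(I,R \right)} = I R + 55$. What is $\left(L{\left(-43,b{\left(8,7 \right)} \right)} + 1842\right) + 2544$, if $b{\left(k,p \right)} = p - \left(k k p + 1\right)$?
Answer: $23447$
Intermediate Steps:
$b{\left(k,p \right)} = -1 + p - p k^{2}$ ($b{\left(k,p \right)} = p - \left(k^{2} p + 1\right) = p - \left(p k^{2} + 1\right) = p - \left(1 + p k^{2}\right) = -1 + p - p k^{2}$)
$L{\left(I,R \right)} = 55 + I R$
$\left(L{\left(-43,b{\left(8,7 \right)} \right)} + 1842\right) + 2544 = \left(\left(55 - 43 \left(-1 + 7 - 7 \cdot 8^{2}\right)\right) + 1842\right) + 2544 = \left(\left(55 - 43 \left(-1 + 7 - 7 \cdot 64\right)\right) + 1842\right) + 2544 = \left(\left(55 - 43 \left(-1 + 7 - 448\right)\right) + 1842\right) + 2544 = \left(\left(55 - -19006\right) + 1842\right) + 2544 = \left(\left(55 + 19006\right) + 1842\right) + 2544 = \left(19061 + 1842\right) + 2544 = 20903 + 2544 = 23447$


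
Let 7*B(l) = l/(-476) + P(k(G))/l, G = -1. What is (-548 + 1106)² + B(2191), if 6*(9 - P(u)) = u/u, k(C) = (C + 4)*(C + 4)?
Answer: 974177436725/3128748 ≈ 3.1136e+5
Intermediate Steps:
k(C) = (4 + C)² (k(C) = (4 + C)*(4 + C) = (4 + C)²)
P(u) = 53/6 (P(u) = 9 - u/(6*u) = 9 - ⅙*1 = 9 - ⅙ = 53/6)
B(l) = -l/3332 + 53/(42*l) (B(l) = (l/(-476) + 53/(6*l))/7 = (l*(-1/476) + 53/(6*l))/7 = (-l/476 + 53/(6*l))/7 = -l/3332 + 53/(42*l))
(-548 + 1106)² + B(2191) = (-548 + 1106)² + (-1/3332*2191 + (53/42)/2191) = 558² + (-313/476 + (53/42)*(1/2191)) = 311364 + (-313/476 + 53/92022) = 311364 - 2055547/3128748 = 974177436725/3128748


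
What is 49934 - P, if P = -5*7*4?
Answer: 50074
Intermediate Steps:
P = -140 (P = -35*4 = -140)
49934 - P = 49934 - 1*(-140) = 49934 + 140 = 50074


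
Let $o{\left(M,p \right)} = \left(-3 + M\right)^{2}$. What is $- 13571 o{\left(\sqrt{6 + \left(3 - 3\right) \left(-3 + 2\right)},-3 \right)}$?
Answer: $-203565 + 81426 \sqrt{6} \approx -4112.9$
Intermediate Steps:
$- 13571 o{\left(\sqrt{6 + \left(3 - 3\right) \left(-3 + 2\right)},-3 \right)} = - 13571 \left(-3 + \sqrt{6 + \left(3 - 3\right) \left(-3 + 2\right)}\right)^{2} = - 13571 \left(-3 + \sqrt{6 + 0 \left(-1\right)}\right)^{2} = - 13571 \left(-3 + \sqrt{6 + 0}\right)^{2} = - 13571 \left(-3 + \sqrt{6}\right)^{2}$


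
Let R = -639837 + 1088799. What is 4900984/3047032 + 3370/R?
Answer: 138164004778/85500098799 ≈ 1.6160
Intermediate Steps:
R = 448962
4900984/3047032 + 3370/R = 4900984/3047032 + 3370/448962 = 4900984*(1/3047032) + 3370*(1/448962) = 612623/380879 + 1685/224481 = 138164004778/85500098799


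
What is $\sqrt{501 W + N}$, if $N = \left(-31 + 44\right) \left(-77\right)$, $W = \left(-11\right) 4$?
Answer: $i \sqrt{23045} \approx 151.81 i$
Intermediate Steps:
$W = -44$
$N = -1001$ ($N = 13 \left(-77\right) = -1001$)
$\sqrt{501 W + N} = \sqrt{501 \left(-44\right) - 1001} = \sqrt{-22044 - 1001} = \sqrt{-23045} = i \sqrt{23045}$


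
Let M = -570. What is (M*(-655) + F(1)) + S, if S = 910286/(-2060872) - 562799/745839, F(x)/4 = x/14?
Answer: 2008534280762423021/5379775490628 ≈ 3.7335e+5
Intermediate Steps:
F(x) = 2*x/7 (F(x) = 4*(x/14) = 2*x/7)
S = -919391750341/768539355804 (S = 910286*(-1/2060872) - 562799*1/745839 = -455143/1030436 - 562799/745839 = -919391750341/768539355804 ≈ -1.1963)
(M*(-655) + F(1)) + S = (-570*(-655) + (2/7)*1) - 919391750341/768539355804 = (373350 + 2/7) - 919391750341/768539355804 = 2613452/7 - 919391750341/768539355804 = 2008534280762423021/5379775490628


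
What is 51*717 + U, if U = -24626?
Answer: 11941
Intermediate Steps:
51*717 + U = 51*717 - 24626 = 36567 - 24626 = 11941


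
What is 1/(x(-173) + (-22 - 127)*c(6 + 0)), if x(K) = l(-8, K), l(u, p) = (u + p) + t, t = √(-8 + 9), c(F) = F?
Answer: -1/1074 ≈ -0.00093110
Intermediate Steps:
t = 1 (t = √1 = 1)
l(u, p) = 1 + p + u (l(u, p) = (u + p) + 1 = (p + u) + 1 = 1 + p + u)
x(K) = -7 + K (x(K) = 1 + K - 8 = -7 + K)
1/(x(-173) + (-22 - 127)*c(6 + 0)) = 1/((-7 - 173) + (-22 - 127)*(6 + 0)) = 1/(-180 - 149*6) = 1/(-180 - 894) = 1/(-1074) = -1/1074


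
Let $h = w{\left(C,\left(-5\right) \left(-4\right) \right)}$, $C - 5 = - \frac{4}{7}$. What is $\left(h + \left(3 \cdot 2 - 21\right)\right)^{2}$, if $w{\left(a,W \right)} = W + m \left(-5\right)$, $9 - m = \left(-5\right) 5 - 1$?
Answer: $28900$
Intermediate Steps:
$C = \frac{31}{7}$ ($C = 5 - \frac{4}{7} = \frac{31}{7} \approx 4.4286$)
$m = 35$ ($m = 9 - \left(\left(-5\right) 5 - 1\right) = 9 - \left(-25 - 1\right) = 9 - -26 = 9 + 26 = 35$)
$w{\left(a,W \right)} = -175 + W$ ($w{\left(a,W \right)} = W + 35 \left(-5\right) = W - 175 = -175 + W$)
$h = -155$ ($h = -175 - -20 = -175 + 20 = -155$)
$\left(h + \left(3 \cdot 2 - 21\right)\right)^{2} = \left(-155 + \left(3 \cdot 2 - 21\right)\right)^{2} = \left(-155 + \left(6 - 21\right)\right)^{2} = \left(-155 - 15\right)^{2} = \left(-170\right)^{2} = 28900$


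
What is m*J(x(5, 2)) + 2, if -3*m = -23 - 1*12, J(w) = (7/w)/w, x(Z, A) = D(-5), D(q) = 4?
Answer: 341/48 ≈ 7.1042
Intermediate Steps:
x(Z, A) = 4
J(w) = 7/w²
m = 35/3 (m = -(-23 - 1*12)/3 = -(-23 - 12)/3 = -⅓*(-35) = 35/3 ≈ 11.667)
m*J(x(5, 2)) + 2 = 35*(7/4²)/3 + 2 = 35*(7*(1/16))/3 + 2 = (35/3)*(7/16) + 2 = 245/48 + 2 = 341/48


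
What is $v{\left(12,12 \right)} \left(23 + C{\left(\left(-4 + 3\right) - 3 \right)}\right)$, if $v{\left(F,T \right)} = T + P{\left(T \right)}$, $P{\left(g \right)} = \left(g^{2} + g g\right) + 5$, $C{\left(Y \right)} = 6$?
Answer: $8845$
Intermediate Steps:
$P{\left(g \right)} = 5 + 2 g^{2}$ ($P{\left(g \right)} = \left(g^{2} + g^{2}\right) + 5 = 2 g^{2} + 5 = 5 + 2 g^{2}$)
$v{\left(F,T \right)} = 5 + T + 2 T^{2}$ ($v{\left(F,T \right)} = T + \left(5 + 2 T^{2}\right) = 5 + T + 2 T^{2}$)
$v{\left(12,12 \right)} \left(23 + C{\left(\left(-4 + 3\right) - 3 \right)}\right) = \left(5 + 12 + 2 \cdot 12^{2}\right) \left(23 + 6\right) = \left(5 + 12 + 2 \cdot 144\right) 29 = \left(5 + 12 + 288\right) 29 = 305 \cdot 29 = 8845$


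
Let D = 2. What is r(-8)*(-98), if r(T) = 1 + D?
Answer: -294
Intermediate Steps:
r(T) = 3 (r(T) = 1 + 2 = 3)
r(-8)*(-98) = 3*(-98) = -294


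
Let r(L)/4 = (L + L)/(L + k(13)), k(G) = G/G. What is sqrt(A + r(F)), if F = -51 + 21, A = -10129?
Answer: I*sqrt(8511529)/29 ≈ 100.6*I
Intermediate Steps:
F = -30
k(G) = 1
r(L) = 8*L/(1 + L) (r(L) = 4*((L + L)/(L + 1)) = 4*((2*L)/(1 + L)) = 4*(2*L/(1 + L)) = 8*L/(1 + L))
sqrt(A + r(F)) = sqrt(-10129 + 8*(-30)/(1 - 30)) = sqrt(-10129 + 8*(-30)/(-29)) = sqrt(-10129 + 8*(-30)*(-1/29)) = sqrt(-10129 + 240/29) = sqrt(-293501/29) = I*sqrt(8511529)/29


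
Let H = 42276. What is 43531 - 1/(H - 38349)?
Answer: 170946236/3927 ≈ 43531.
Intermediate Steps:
43531 - 1/(H - 38349) = 43531 - 1/(42276 - 38349) = 43531 - 1/3927 = 170946236/3927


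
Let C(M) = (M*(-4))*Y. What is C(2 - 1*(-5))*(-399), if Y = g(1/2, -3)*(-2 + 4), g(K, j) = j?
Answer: -67032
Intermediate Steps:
Y = -6 (Y = -3*(-2 + 4) = -3*2 = -6)
C(M) = 24*M (C(M) = (M*(-4))*(-6) = -4*M*(-6) = 24*M)
C(2 - 1*(-5))*(-399) = (24*(2 - 1*(-5)))*(-399) = (24*(2 + 5))*(-399) = (24*7)*(-399) = 168*(-399) = -67032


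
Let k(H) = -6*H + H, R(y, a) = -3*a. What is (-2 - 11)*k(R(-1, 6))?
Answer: -1170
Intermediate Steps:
k(H) = -5*H
(-2 - 11)*k(R(-1, 6)) = (-2 - 11)*(-(-15)*6) = -(-65)*(-18) = -13*90 = -1170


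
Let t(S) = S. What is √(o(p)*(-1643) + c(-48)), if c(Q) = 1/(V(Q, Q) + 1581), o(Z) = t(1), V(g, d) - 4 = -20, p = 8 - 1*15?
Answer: I*√4024075110/1565 ≈ 40.534*I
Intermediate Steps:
p = -7 (p = 8 - 15 = -7)
V(g, d) = -16 (V(g, d) = 4 - 20 = -16)
o(Z) = 1
c(Q) = 1/1565 (c(Q) = 1/(-16 + 1581) = 1/1565)
√(o(p)*(-1643) + c(-48)) = √(1*(-1643) + 1/1565) = √(-1643 + 1/1565) = √(-2571294/1565) = I*√4024075110/1565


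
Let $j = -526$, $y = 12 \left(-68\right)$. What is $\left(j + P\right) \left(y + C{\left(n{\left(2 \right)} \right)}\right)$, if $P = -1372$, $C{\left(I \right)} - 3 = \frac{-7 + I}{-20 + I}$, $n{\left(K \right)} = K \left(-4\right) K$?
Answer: $\frac{27753505}{18} \approx 1.5419 \cdot 10^{6}$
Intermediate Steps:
$n{\left(K \right)} = - 4 K^{2}$ ($n{\left(K \right)} = - 4 K K = - 4 K^{2}$)
$y = -816$
$C{\left(I \right)} = 3 + \frac{-7 + I}{-20 + I}$
$\left(j + P\right) \left(y + C{\left(n{\left(2 \right)} \right)}\right) = \left(-526 - 1372\right) \left(-816 + \frac{-67 + 4 \left(- 4 \cdot 2^{2}\right)}{-20 - 4 \cdot 2^{2}}\right) = - 1898 \left(-816 + \frac{-67 + 4 \left(\left(-4\right) 4\right)}{-20 - 16}\right) = - 1898 \left(-816 + \frac{-67 + 4 \left(-16\right)}{-20 - 16}\right) = - 1898 \left(-816 + \frac{-67 - 64}{-36}\right) = - 1898 \left(-816 - - \frac{131}{36}\right) = - 1898 \left(-816 + \frac{131}{36}\right) = \left(-1898\right) \left(- \frac{29245}{36}\right) = \frac{27753505}{18}$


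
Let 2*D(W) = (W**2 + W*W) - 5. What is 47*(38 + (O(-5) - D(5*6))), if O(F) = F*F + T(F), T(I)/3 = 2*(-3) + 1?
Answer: -79853/2 ≈ -39927.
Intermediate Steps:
T(I) = -15 (T(I) = 3*(2*(-3) + 1) = 3*(-6 + 1) = 3*(-5) = -15)
D(W) = -5/2 + W**2 (D(W) = ((W**2 + W*W) - 5)/2 = ((W**2 + W**2) - 5)/2 = (2*W**2 - 5)/2 = (-5 + 2*W**2)/2 = -5/2 + W**2)
O(F) = -15 + F**2 (O(F) = F*F - 15 = F**2 - 15 = -15 + F**2)
47*(38 + (O(-5) - D(5*6))) = 47*(38 + ((-15 + (-5)**2) - (-5/2 + (5*6)**2))) = 47*(38 + ((-15 + 25) - (-5/2 + 30**2))) = 47*(38 + (10 - (-5/2 + 900))) = 47*(38 + (10 - 1*1795/2)) = 47*(38 + (10 - 1795/2)) = 47*(38 - 1775/2) = 47*(-1699/2) = -79853/2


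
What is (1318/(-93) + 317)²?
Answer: 793154569/8649 ≈ 91705.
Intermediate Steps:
(1318/(-93) + 317)² = (1318*(-1/93) + 317)² = (-1318/93 + 317)² = (28163/93)² = 793154569/8649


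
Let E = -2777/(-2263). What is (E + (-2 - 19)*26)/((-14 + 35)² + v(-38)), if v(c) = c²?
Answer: -1232821/4265755 ≈ -0.28900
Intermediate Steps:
E = 2777/2263 (E = -2777*(-1/2263) = 2777/2263 ≈ 1.2271)
(E + (-2 - 19)*26)/((-14 + 35)² + v(-38)) = (2777/2263 + (-2 - 19)*26)/((-14 + 35)² + (-38)²) = (2777/2263 - 21*26)/(21² + 1444) = (2777/2263 - 546)/(441 + 1444) = -1232821/2263/1885 = -1232821/2263*1/1885 = -1232821/4265755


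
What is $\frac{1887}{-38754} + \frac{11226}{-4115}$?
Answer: $- \frac{147605803}{53157570} \approx -2.7768$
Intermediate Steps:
$\frac{1887}{-38754} + \frac{11226}{-4115} = 1887 \left(- \frac{1}{38754}\right) + 11226 \left(- \frac{1}{4115}\right) = - \frac{629}{12918} - \frac{11226}{4115} = - \frac{147605803}{53157570}$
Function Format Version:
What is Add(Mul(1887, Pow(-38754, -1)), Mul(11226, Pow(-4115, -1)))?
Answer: Rational(-147605803, 53157570) ≈ -2.7768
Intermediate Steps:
Add(Mul(1887, Pow(-38754, -1)), Mul(11226, Pow(-4115, -1))) = Add(Mul(1887, Rational(-1, 38754)), Mul(11226, Rational(-1, 4115))) = Add(Rational(-629, 12918), Rational(-11226, 4115)) = Rational(-147605803, 53157570)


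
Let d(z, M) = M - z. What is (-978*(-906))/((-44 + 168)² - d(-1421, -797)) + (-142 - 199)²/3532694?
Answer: 35590028233/592207976 ≈ 60.097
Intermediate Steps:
(-978*(-906))/((-44 + 168)² - d(-1421, -797)) + (-142 - 199)²/3532694 = (-978*(-906))/((-44 + 168)² - (-797 - 1*(-1421))) + (-142 - 199)²/3532694 = 886068/(124² - (-797 + 1421)) + (-341)²*(1/3532694) = 886068/(15376 - 1*624) + 116281*(1/3532694) = 886068/(15376 - 624) + 10571/321154 = 886068/14752 + 10571/321154 = 886068*(1/14752) + 10571/321154 = 221517/3688 + 10571/321154 = 35590028233/592207976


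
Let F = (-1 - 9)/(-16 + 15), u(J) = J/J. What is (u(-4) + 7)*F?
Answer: 80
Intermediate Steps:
u(J) = 1
F = 10 (F = -10/(-1) = -10*(-1) = 10)
(u(-4) + 7)*F = (1 + 7)*10 = 8*10 = 80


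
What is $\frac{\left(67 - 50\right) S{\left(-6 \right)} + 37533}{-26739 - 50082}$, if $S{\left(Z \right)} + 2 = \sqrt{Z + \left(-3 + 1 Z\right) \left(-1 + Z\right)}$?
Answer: $- \frac{37499}{76821} - \frac{17 \sqrt{57}}{76821} \approx -0.48981$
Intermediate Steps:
$S{\left(Z \right)} = -2 + \sqrt{Z + \left(-1 + Z\right) \left(-3 + Z\right)}$ ($S{\left(Z \right)} = -2 + \sqrt{Z + \left(-3 + 1 Z\right) \left(-1 + Z\right)} = -2 + \sqrt{Z + \left(-3 + Z\right) \left(-1 + Z\right)} = -2 + \sqrt{Z + \left(-1 + Z\right) \left(-3 + Z\right)}$)
$\frac{\left(67 - 50\right) S{\left(-6 \right)} + 37533}{-26739 - 50082} = \frac{\left(67 - 50\right) \left(-2 + \sqrt{3 + \left(-6\right)^{2} - -18}\right) + 37533}{-26739 - 50082} = \frac{17 \left(-2 + \sqrt{3 + 36 + 18}\right) + 37533}{-76821} = \left(17 \left(-2 + \sqrt{57}\right) + 37533\right) \left(- \frac{1}{76821}\right) = \left(\left(-34 + 17 \sqrt{57}\right) + 37533\right) \left(- \frac{1}{76821}\right) = \left(37499 + 17 \sqrt{57}\right) \left(- \frac{1}{76821}\right) = - \frac{37499}{76821} - \frac{17 \sqrt{57}}{76821}$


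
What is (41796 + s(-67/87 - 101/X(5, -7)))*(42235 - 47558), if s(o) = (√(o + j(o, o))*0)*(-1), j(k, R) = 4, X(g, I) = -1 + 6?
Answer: -222480108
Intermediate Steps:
X(g, I) = 5
s(o) = 0 (s(o) = (√(o + 4)*0)*(-1) = (√(4 + o)*0)*(-1) = 0*(-1) = 0)
(41796 + s(-67/87 - 101/X(5, -7)))*(42235 - 47558) = (41796 + 0)*(42235 - 47558) = 41796*(-5323) = -222480108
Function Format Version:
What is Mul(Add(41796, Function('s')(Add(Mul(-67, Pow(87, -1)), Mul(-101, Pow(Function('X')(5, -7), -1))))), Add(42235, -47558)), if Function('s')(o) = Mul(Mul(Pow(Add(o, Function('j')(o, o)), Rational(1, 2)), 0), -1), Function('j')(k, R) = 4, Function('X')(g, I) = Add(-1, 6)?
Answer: -222480108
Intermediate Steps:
Function('X')(g, I) = 5
Function('s')(o) = 0 (Function('s')(o) = Mul(Mul(Pow(Add(o, 4), Rational(1, 2)), 0), -1) = Mul(Mul(Pow(Add(4, o), Rational(1, 2)), 0), -1) = Mul(0, -1) = 0)
Mul(Add(41796, Function('s')(Add(Mul(-67, Pow(87, -1)), Mul(-101, Pow(Function('X')(5, -7), -1))))), Add(42235, -47558)) = Mul(Add(41796, 0), Add(42235, -47558)) = Mul(41796, -5323) = -222480108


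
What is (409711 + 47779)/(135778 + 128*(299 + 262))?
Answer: 228745/103793 ≈ 2.2039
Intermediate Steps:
(409711 + 47779)/(135778 + 128*(299 + 262)) = 457490/(135778 + 128*561) = 457490/(135778 + 71808) = 457490/207586 = 457490*(1/207586) = 228745/103793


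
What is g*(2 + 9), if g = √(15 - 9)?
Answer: 11*√6 ≈ 26.944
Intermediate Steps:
g = √6 ≈ 2.4495
g*(2 + 9) = √6*(2 + 9) = √6*11 = 11*√6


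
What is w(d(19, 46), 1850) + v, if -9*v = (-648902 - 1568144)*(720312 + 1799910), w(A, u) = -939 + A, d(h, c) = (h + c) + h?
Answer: 1862482698839/3 ≈ 6.2083e+11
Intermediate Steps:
d(h, c) = c + 2*h (d(h, c) = (c + h) + h = c + 2*h)
v = 1862482701404/3 (v = -(-648902 - 1568144)*(720312 + 1799910)/9 = -(-2217046)*2520222/9 = -⅑*(-5587448104212) = 1862482701404/3 ≈ 6.2083e+11)
w(d(19, 46), 1850) + v = (-939 + (46 + 2*19)) + 1862482701404/3 = (-939 + (46 + 38)) + 1862482701404/3 = (-939 + 84) + 1862482701404/3 = -855 + 1862482701404/3 = 1862482698839/3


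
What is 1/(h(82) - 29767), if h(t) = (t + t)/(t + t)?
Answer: -1/29766 ≈ -3.3595e-5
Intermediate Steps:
h(t) = 1 (h(t) = (2*t)/((2*t)) = (2*t)*(1/(2*t)) = 1)
1/(h(82) - 29767) = 1/(1 - 29767) = 1/(-29766) = -1/29766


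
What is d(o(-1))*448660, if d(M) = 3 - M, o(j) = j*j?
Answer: 897320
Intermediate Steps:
o(j) = j**2
d(o(-1))*448660 = (3 - 1*(-1)**2)*448660 = (3 - 1*1)*448660 = (3 - 1)*448660 = 2*448660 = 897320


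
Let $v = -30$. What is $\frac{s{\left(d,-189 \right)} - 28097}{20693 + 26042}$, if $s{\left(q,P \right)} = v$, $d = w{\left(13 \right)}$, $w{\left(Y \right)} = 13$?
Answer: $- \frac{28127}{46735} \approx -0.60184$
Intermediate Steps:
$d = 13$
$s{\left(q,P \right)} = -30$
$\frac{s{\left(d,-189 \right)} - 28097}{20693 + 26042} = \frac{-30 - 28097}{20693 + 26042} = - \frac{28127}{46735}$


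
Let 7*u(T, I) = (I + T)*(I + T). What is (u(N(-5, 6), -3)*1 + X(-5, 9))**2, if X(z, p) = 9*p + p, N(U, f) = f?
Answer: 408321/49 ≈ 8333.1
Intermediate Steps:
u(T, I) = (I + T)**2/7 (u(T, I) = ((I + T)*(I + T))/7 = (I + T)**2/7)
X(z, p) = 10*p
(u(N(-5, 6), -3)*1 + X(-5, 9))**2 = (((-3 + 6)**2/7)*1 + 10*9)**2 = (((1/7)*3**2)*1 + 90)**2 = (((1/7)*9)*1 + 90)**2 = ((9/7)*1 + 90)**2 = (9/7 + 90)**2 = (639/7)**2 = 408321/49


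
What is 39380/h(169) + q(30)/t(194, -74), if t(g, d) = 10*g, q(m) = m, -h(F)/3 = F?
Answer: -7638199/98358 ≈ -77.657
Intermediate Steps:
h(F) = -3*F
39380/h(169) + q(30)/t(194, -74) = 39380/((-3*169)) + 30/((10*194)) = 39380/(-507) + 30/1940 = 39380*(-1/507) + 30*(1/1940) = -39380/507 + 3/194 = -7638199/98358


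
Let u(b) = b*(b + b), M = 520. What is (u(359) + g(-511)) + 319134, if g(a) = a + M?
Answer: 576905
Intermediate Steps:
u(b) = 2*b² (u(b) = b*(2*b) = 2*b²)
g(a) = 520 + a (g(a) = a + 520 = 520 + a)
(u(359) + g(-511)) + 319134 = (2*359² + (520 - 511)) + 319134 = (2*128881 + 9) + 319134 = (257762 + 9) + 319134 = 257771 + 319134 = 576905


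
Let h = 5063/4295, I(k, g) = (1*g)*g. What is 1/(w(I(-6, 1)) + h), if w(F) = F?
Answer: 4295/9358 ≈ 0.45897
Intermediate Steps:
I(k, g) = g² (I(k, g) = g*g = g²)
h = 5063/4295 (h = 5063*(1/4295) = 5063/4295 ≈ 1.1788)
1/(w(I(-6, 1)) + h) = 1/(1² + 5063/4295) = 1/(1 + 5063/4295) = 1/(9358/4295) = 4295/9358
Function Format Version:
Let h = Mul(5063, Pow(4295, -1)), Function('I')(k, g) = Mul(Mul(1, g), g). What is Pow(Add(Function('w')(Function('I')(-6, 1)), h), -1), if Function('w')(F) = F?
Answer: Rational(4295, 9358) ≈ 0.45897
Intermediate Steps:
Function('I')(k, g) = Pow(g, 2) (Function('I')(k, g) = Mul(g, g) = Pow(g, 2))
h = Rational(5063, 4295) (h = Mul(5063, Rational(1, 4295)) = Rational(5063, 4295) ≈ 1.1788)
Pow(Add(Function('w')(Function('I')(-6, 1)), h), -1) = Pow(Add(Pow(1, 2), Rational(5063, 4295)), -1) = Pow(Add(1, Rational(5063, 4295)), -1) = Pow(Rational(9358, 4295), -1) = Rational(4295, 9358)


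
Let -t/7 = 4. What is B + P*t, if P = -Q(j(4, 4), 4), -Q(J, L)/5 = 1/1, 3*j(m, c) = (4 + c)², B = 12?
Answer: -128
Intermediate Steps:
t = -28 (t = -7*4 = -28)
j(m, c) = (4 + c)²/3
Q(J, L) = -5 (Q(J, L) = -5/1 = -5*1 = -5)
P = 5 (P = -1*(-5) = 5)
B + P*t = 12 + 5*(-28) = 12 - 140 = -128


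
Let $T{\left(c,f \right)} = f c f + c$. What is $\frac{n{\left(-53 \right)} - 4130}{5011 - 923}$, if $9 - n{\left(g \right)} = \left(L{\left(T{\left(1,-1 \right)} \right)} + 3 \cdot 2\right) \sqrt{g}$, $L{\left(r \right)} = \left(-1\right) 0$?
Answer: $- \frac{4121}{4088} - \frac{3 i \sqrt{53}}{2044} \approx -1.0081 - 0.010685 i$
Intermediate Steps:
$T{\left(c,f \right)} = c + c f^{2}$ ($T{\left(c,f \right)} = c f f + c = c f^{2} + c = c + c f^{2}$)
$L{\left(r \right)} = 0$
$n{\left(g \right)} = 9 - 6 \sqrt{g}$ ($n{\left(g \right)} = 9 - \left(0 + 3 \cdot 2\right) \sqrt{g} = 9 - \left(0 + 6\right) \sqrt{g} = 9 - 6 \sqrt{g}$)
$\frac{n{\left(-53 \right)} - 4130}{5011 - 923} = \frac{\left(9 - 6 \sqrt{-53}\right) - 4130}{5011 - 923} = \frac{\left(9 - 6 i \sqrt{53}\right) - 4130}{4088} = \left(\left(9 - 6 i \sqrt{53}\right) - 4130\right) \frac{1}{4088} = \left(-4121 - 6 i \sqrt{53}\right) \frac{1}{4088} = - \frac{4121}{4088} - \frac{3 i \sqrt{53}}{2044}$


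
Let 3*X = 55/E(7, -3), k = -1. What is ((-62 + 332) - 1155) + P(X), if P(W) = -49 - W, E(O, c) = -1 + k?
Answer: -5549/6 ≈ -924.83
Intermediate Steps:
E(O, c) = -2 (E(O, c) = -1 - 1 = -2)
X = -55/6 (X = (55/(-2))/3 = (55*(-½))/3 = (⅓)*(-55/2) = -55/6 ≈ -9.1667)
((-62 + 332) - 1155) + P(X) = ((-62 + 332) - 1155) + (-49 - 1*(-55/6)) = (270 - 1155) + (-49 + 55/6) = -885 - 239/6 = -5549/6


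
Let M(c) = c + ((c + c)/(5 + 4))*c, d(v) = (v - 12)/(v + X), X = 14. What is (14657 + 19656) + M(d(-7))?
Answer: 15131558/441 ≈ 34312.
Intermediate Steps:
d(v) = (-12 + v)/(14 + v) (d(v) = (v - 12)/(v + 14) = (-12 + v)/(14 + v))
M(c) = c + 2*c²/9 (M(c) = c + ((2*c)/9)*c = c + ((2*c)*(⅑))*c = c + (2*c/9)*c = c + 2*c²/9)
(14657 + 19656) + M(d(-7)) = (14657 + 19656) + ((-12 - 7)/(14 - 7))*(9 + 2*((-12 - 7)/(14 - 7)))/9 = 34313 + (-19/7)*(9 + 2*(-19/7))/9 = 34313 + ((⅐)*(-19))*(9 + 2*((⅐)*(-19)))/9 = 34313 + (⅑)*(-19/7)*(9 + 2*(-19/7)) = 34313 + (⅑)*(-19/7)*(9 - 38/7) = 34313 + (⅑)*(-19/7)*(25/7) = 34313 - 475/441 = 15131558/441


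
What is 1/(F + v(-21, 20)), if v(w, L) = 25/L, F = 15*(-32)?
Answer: -4/1915 ≈ -0.0020888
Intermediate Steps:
F = -480
1/(F + v(-21, 20)) = 1/(-480 + 25/20) = 1/(-480 + 25*(1/20)) = 1/(-480 + 5/4) = 1/(-1915/4) = -4/1915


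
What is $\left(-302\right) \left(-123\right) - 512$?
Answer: $36634$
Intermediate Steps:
$\left(-302\right) \left(-123\right) - 512 = 37146 - 512 = 36634$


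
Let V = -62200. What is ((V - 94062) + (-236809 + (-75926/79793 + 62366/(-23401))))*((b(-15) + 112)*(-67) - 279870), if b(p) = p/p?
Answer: 4305532232917892603/38106857 ≈ 1.1299e+11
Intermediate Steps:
b(p) = 1
((V - 94062) + (-236809 + (-75926/79793 + 62366/(-23401))))*((b(-15) + 112)*(-67) - 279870) = ((-62200 - 94062) + (-236809 + (-75926/79793 + 62366/(-23401))))*((1 + 112)*(-67) - 279870) = (-156262 + (-236809 + (-75926*1/79793 + 62366*(-1/23401))))*(113*(-67) - 279870) = (-156262 + (-236809 + (-75926/79793 - 62366/23401)))*(-7571 - 279870) = (-156262 + (-236809 - 964730652/266747999))*(-287441) = (-156262 - 63169291625843/266747999)*(-287441) = -104851867445581/266747999*(-287441) = 4305532232917892603/38106857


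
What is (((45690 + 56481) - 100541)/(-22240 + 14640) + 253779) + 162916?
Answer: 316688037/760 ≈ 4.1670e+5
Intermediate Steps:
(((45690 + 56481) - 100541)/(-22240 + 14640) + 253779) + 162916 = ((102171 - 100541)/(-7600) + 253779) + 162916 = (1630*(-1/7600) + 253779) + 162916 = (-163/760 + 253779) + 162916 = 192871877/760 + 162916 = 316688037/760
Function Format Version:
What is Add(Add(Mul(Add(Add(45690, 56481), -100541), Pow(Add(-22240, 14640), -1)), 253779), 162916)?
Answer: Rational(316688037, 760) ≈ 4.1670e+5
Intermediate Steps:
Add(Add(Mul(Add(Add(45690, 56481), -100541), Pow(Add(-22240, 14640), -1)), 253779), 162916) = Add(Add(Mul(Add(102171, -100541), Pow(-7600, -1)), 253779), 162916) = Add(Add(Mul(1630, Rational(-1, 7600)), 253779), 162916) = Add(Add(Rational(-163, 760), 253779), 162916) = Add(Rational(192871877, 760), 162916) = Rational(316688037, 760)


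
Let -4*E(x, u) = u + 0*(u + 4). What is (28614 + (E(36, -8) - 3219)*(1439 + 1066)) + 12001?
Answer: -8017970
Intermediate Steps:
E(x, u) = -u/4 (E(x, u) = -(u + 0*(u + 4))/4 = -(u + 0*(4 + u))/4 = -(u + 0)/4 = -u/4)
(28614 + (E(36, -8) - 3219)*(1439 + 1066)) + 12001 = (28614 + (-¼*(-8) - 3219)*(1439 + 1066)) + 12001 = (28614 + (2 - 3219)*2505) + 12001 = (28614 - 3217*2505) + 12001 = (28614 - 8058585) + 12001 = -8029971 + 12001 = -8017970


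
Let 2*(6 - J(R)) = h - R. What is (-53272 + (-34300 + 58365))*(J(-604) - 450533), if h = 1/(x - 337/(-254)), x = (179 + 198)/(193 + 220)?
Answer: 3093528534522574/234939 ≈ 1.3167e+10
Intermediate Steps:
x = 377/413 ≈ 0.91283
h = 104902/234939 (h = 1/(377/413 - 337/(-254)) = 1/(377/413 - 337*(-1/254)) = 1/(377/413 + 337/254) = 1/(234939/104902) = 104902/234939 ≈ 0.44651)
J(R) = 1357183/234939 + R/2 (J(R) = 6 - (104902/234939 - R)/2 = 6 + (-52451/234939 + R/2) = 1357183/234939 + R/2)
(-53272 + (-34300 + 58365))*(J(-604) - 450533) = (-53272 + (-34300 + 58365))*((1357183/234939 + (½)*(-604)) - 450533) = (-53272 + 24065)*((1357183/234939 - 302) - 450533) = -29207*(-69594395/234939 - 450533) = -29207*(-105917366882/234939) = 3093528534522574/234939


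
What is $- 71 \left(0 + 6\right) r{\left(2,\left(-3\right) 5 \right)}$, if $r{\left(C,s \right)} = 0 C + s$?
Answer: $6390$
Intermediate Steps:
$r{\left(C,s \right)} = s$ ($r{\left(C,s \right)} = 0 + s = s$)
$- 71 \left(0 + 6\right) r{\left(2,\left(-3\right) 5 \right)} = - 71 \left(0 + 6\right) \left(\left(-3\right) 5\right) = - 71 \cdot 6 \left(-15\right) = \left(-71\right) \left(-90\right) = 6390$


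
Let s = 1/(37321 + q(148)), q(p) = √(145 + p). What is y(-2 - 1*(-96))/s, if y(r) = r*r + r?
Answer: 333276530 + 8930*√293 ≈ 3.3343e+8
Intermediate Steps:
y(r) = r + r² (y(r) = r² + r = r + r²)
s = 1/(37321 + √293) (s = 1/(37321 + √(145 + 148)) = 1/(37321 + √293) ≈ 2.6782e-5)
y(-2 - 1*(-96))/s = ((-2 - 1*(-96))*(1 + (-2 - 1*(-96))))/(37321/1392856748 - √293/1392856748) = ((-2 + 96)*(1 + (-2 + 96)))/(37321/1392856748 - √293/1392856748) = (94*(1 + 94))/(37321/1392856748 - √293/1392856748) = (94*95)/(37321/1392856748 - √293/1392856748) = 8930/(37321/1392856748 - √293/1392856748)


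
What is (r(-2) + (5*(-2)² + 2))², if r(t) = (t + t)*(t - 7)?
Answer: 3364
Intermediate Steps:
r(t) = 2*t*(-7 + t) (r(t) = (2*t)*(-7 + t) = 2*t*(-7 + t))
(r(-2) + (5*(-2)² + 2))² = (2*(-2)*(-7 - 2) + (5*(-2)² + 2))² = (2*(-2)*(-9) + (5*4 + 2))² = (36 + (20 + 2))² = (36 + 22)² = 58² = 3364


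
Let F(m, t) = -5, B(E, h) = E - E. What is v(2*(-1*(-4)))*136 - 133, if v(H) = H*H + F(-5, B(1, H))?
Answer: 7891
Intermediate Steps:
B(E, h) = 0
v(H) = -5 + H² (v(H) = H*H - 5 = H² - 5 = -5 + H²)
v(2*(-1*(-4)))*136 - 133 = (-5 + (2*(-1*(-4)))²)*136 - 133 = (-5 + (2*4)²)*136 - 133 = (-5 + 8²)*136 - 133 = (-5 + 64)*136 - 133 = 59*136 - 133 = 8024 - 133 = 7891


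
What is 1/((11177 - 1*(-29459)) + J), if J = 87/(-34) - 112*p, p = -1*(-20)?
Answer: 34/1305377 ≈ 2.6046e-5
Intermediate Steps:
p = 20
J = -76247/34 (J = 87/(-34) - 112*20 = 87*(-1/34) - 2240 = -87/34 - 2240 = -76247/34 ≈ -2242.6)
1/((11177 - 1*(-29459)) + J) = 1/((11177 - 1*(-29459)) - 76247/34) = 1/((11177 + 29459) - 76247/34) = 1/(40636 - 76247/34) = 1/(1305377/34) = 34/1305377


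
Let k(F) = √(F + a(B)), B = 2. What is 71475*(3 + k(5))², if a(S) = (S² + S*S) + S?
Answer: 1715400 + 428850*√15 ≈ 3.3763e+6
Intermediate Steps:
a(S) = S + 2*S² (a(S) = (S² + S²) + S = 2*S² + S = S + 2*S²)
k(F) = √(10 + F) (k(F) = √(F + 2*(1 + 2*2)) = √(F + 2*(1 + 4)) = √(F + 2*5) = √(F + 10) = √(10 + F))
71475*(3 + k(5))² = 71475*(3 + √(10 + 5))² = 71475*(3 + √15)²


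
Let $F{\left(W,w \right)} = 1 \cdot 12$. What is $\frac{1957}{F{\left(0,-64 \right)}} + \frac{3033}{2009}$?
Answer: $\frac{3968009}{24108} \approx 164.59$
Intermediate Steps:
$F{\left(W,w \right)} = 12$
$\frac{1957}{F{\left(0,-64 \right)}} + \frac{3033}{2009} = \frac{1957}{12} + \frac{3033}{2009} = \frac{3968009}{24108}$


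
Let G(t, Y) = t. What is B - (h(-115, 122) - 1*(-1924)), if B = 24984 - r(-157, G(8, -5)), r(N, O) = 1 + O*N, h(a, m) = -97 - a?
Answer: 24297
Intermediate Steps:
r(N, O) = 1 + N*O
B = 26239 (B = 24984 - (1 - 157*8) = 24984 - (1 - 1256) = 24984 - 1*(-1255) = 24984 + 1255 = 26239)
B - (h(-115, 122) - 1*(-1924)) = 26239 - ((-97 - 1*(-115)) - 1*(-1924)) = 26239 - ((-97 + 115) + 1924) = 26239 - (18 + 1924) = 26239 - 1*1942 = 26239 - 1942 = 24297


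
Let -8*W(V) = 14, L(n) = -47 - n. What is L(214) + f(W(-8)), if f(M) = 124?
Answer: -137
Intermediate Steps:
W(V) = -7/4 (W(V) = -⅛*14 = -7/4)
L(214) + f(W(-8)) = (-47 - 1*214) + 124 = (-47 - 214) + 124 = -261 + 124 = -137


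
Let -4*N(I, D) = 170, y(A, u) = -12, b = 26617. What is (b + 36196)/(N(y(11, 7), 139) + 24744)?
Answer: 125626/49403 ≈ 2.5429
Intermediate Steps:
N(I, D) = -85/2 (N(I, D) = -¼*170 = -85/2)
(b + 36196)/(N(y(11, 7), 139) + 24744) = (26617 + 36196)/(-85/2 + 24744) = 62813/(49403/2) = 62813*(2/49403) = 125626/49403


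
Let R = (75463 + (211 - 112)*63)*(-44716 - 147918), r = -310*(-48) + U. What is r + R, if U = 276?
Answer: -15738182644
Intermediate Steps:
r = 15156 (r = -310*(-48) + 276 = 14880 + 276 = 15156)
R = -15738197800 (R = (75463 + 99*63)*(-192634) = (75463 + 6237)*(-192634) = 81700*(-192634) = -15738197800)
r + R = 15156 - 15738197800 = -15738182644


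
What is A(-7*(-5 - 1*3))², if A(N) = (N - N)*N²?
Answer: 0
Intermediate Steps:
A(N) = 0 (A(N) = 0*N² = 0)
A(-7*(-5 - 1*3))² = 0² = 0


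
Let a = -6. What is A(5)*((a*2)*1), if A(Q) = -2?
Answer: 24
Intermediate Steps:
A(5)*((a*2)*1) = -2*(-6*2) = -(-24) = -2*(-12) = 24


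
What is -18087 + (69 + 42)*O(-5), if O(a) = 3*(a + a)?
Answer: -21417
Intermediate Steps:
O(a) = 6*a (O(a) = 3*(2*a) = 6*a)
-18087 + (69 + 42)*O(-5) = -18087 + (69 + 42)*(6*(-5)) = -18087 + 111*(-30) = -18087 - 3330 = -21417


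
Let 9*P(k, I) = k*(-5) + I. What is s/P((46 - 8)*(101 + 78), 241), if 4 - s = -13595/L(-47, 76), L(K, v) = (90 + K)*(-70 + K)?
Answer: -6529/18876871 ≈ -0.00034587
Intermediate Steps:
L(K, v) = (-70 + K)*(90 + K)
P(k, I) = -5*k/9 + I/9 (P(k, I) = (k*(-5) + I)/9 = (-5*k + I)/9 = (I - 5*k)/9 = -5*k/9 + I/9)
s = 6529/5031 (s = 4 - (-13595)/(-6300 + (-47)**2 + 20*(-47)) = 4 - (-13595)/(-6300 + 2209 - 940) = 4 - (-13595)/(-5031) = 4 - (-13595)*(-1)/5031 = 4 - 1*13595/5031 = 4 - 13595/5031 = 6529/5031 ≈ 1.2978)
s/P((46 - 8)*(101 + 78), 241) = 6529/(5031*(-5*(46 - 8)*(101 + 78)/9 + (1/9)*241)) = 6529/(5031*(-190*179/9 + 241/9)) = 6529/(5031*(-5/9*6802 + 241/9)) = 6529/(5031*(-34010/9 + 241/9)) = 6529/(5031*(-33769/9)) = (6529/5031)*(-9/33769) = -6529/18876871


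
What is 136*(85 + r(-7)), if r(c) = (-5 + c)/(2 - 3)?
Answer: 13192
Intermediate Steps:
r(c) = 5 - c (r(c) = (-5 + c)/(-1) = (-5 + c)*(-1) = 5 - c)
136*(85 + r(-7)) = 136*(85 + (5 - 1*(-7))) = 136*(85 + (5 + 7)) = 136*(85 + 12) = 136*97 = 13192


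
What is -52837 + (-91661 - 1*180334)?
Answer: -324832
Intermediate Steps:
-52837 + (-91661 - 1*180334) = -52837 + (-91661 - 180334) = -52837 - 271995 = -324832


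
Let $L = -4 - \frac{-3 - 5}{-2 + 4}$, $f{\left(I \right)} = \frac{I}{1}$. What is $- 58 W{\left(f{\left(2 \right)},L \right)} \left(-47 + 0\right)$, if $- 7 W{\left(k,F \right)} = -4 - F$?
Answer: $\frac{10904}{7} \approx 1557.7$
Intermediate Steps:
$f{\left(I \right)} = I$ ($f{\left(I \right)} = I 1 = I$)
$L = 0$ ($L = -4 - - \frac{8}{2} = -4 - \left(-8\right) \frac{1}{2} = -4 - -4 = -4 + 4 = 0$)
$W{\left(k,F \right)} = \frac{4}{7} + \frac{F}{7}$ ($W{\left(k,F \right)} = - \frac{-4 - F}{7} = \frac{4}{7} + \frac{F}{7}$)
$- 58 W{\left(f{\left(2 \right)},L \right)} \left(-47 + 0\right) = - 58 \left(\frac{4}{7} + \frac{1}{7} \cdot 0\right) \left(-47 + 0\right) = - 58 \left(\frac{4}{7} + 0\right) \left(-47\right) = \left(-58\right) \frac{4}{7} \left(-47\right) = \left(- \frac{232}{7}\right) \left(-47\right) = \frac{10904}{7}$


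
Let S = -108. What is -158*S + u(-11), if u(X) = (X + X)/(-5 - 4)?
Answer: 153598/9 ≈ 17066.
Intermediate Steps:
u(X) = -2*X/9 (u(X) = (2*X)/(-9) = (2*X)*(-⅑) = -2*X/9)
-158*S + u(-11) = -158*(-108) - 2/9*(-11) = 17064 + 22/9 = 153598/9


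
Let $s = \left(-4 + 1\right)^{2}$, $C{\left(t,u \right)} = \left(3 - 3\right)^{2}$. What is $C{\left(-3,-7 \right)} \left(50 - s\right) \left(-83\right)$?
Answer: $0$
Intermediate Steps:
$C{\left(t,u \right)} = 0$ ($C{\left(t,u \right)} = 0^{2} = 0$)
$s = 9$ ($s = \left(-3\right)^{2} = 9$)
$C{\left(-3,-7 \right)} \left(50 - s\right) \left(-83\right) = 0 \left(50 - 9\right) \left(-83\right) = 0 \cdot 41 \left(-83\right) = 0 \left(-83\right) = 0$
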